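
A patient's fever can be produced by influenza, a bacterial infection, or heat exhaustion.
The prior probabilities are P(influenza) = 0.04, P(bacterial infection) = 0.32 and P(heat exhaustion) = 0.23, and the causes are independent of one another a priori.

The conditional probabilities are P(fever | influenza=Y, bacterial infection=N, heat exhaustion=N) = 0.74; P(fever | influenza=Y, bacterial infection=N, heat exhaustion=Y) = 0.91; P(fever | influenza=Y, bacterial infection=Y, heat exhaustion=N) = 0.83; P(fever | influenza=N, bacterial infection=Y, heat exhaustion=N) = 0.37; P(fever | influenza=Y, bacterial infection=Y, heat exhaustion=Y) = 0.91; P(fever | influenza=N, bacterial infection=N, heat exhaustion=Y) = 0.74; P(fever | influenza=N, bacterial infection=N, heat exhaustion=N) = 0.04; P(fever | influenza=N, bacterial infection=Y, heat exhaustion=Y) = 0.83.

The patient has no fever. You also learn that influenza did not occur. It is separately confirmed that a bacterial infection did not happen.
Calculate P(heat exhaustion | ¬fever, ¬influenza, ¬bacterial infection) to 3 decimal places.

P(heat exhaustion | ¬fever, ¬influenza, ¬bacterial infection) ≈ 0.075

Numerator (weight on configurations with heat exhaustion): 0.26*0.23 = 0.059800
Normalizer over all consistent configurations: 0.96*0.77 + 0.26*0.23 = 0.799000
P(heat exhaustion | ¬fever, ¬influenza, ¬bacterial infection) = 0.059800/0.799000 ≈ 0.075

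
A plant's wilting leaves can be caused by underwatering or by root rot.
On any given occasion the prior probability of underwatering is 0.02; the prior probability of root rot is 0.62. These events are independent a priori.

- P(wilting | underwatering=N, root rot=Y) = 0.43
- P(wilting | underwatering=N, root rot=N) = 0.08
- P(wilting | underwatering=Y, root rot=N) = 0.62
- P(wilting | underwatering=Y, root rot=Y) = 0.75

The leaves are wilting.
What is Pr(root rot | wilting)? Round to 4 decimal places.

Pr(root rot | wilting) ≈ 0.8869

Sum P(wilting|·) weighted by the priors over the 4 (underwatering, root rot) configurations:
  P(wilting) = 0.08×0.98×0.38 + 0.43×0.98×0.62 + 0.62×0.02×0.38 + 0.75×0.02×0.62
        = 0.029792 + 0.261268 + 0.004712 + 0.009300 = 0.305072
The terms with root rot present sum to 0.270568, so
  P(root rot | wilting) = 0.270568 / 0.305072 ≈ 0.8869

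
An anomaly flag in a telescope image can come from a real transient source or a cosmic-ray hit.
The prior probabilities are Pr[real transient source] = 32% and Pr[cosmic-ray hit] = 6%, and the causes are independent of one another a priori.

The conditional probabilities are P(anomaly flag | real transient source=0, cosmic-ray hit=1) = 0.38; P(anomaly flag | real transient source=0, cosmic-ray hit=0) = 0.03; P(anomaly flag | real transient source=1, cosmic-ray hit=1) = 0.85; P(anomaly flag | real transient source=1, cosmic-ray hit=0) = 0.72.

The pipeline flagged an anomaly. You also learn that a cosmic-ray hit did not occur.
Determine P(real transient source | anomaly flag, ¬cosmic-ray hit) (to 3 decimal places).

P(anomaly flag | ¬cosmic-ray hit) = 0.03·0.68 + 0.72·0.32 = 0.020400 + 0.230400 = 0.250800
Restricting to configurations with real transient source present: 0.72·0.32 = 0.230400.
P(real transient source | anomaly flag, ¬cosmic-ray hit) = 0.230400 / 0.250800 ≈ 0.919

P(real transient source | anomaly flag, ¬cosmic-ray hit) ≈ 0.919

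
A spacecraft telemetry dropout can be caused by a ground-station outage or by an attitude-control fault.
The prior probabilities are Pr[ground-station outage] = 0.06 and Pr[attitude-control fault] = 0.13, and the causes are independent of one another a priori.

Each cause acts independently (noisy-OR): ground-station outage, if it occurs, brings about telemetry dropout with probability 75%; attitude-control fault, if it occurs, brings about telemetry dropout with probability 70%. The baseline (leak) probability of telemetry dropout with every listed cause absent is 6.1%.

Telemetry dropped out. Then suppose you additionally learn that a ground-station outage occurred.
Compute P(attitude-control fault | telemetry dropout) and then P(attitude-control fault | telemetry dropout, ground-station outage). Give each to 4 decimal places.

P(attitude-control fault | telemetry dropout) ≈ 0.5141; P(attitude-control fault | telemetry dropout, ground-station outage) ≈ 0.1536

Under noisy-OR, P(telemetry dropout | causes) = 1 − (1−0.061)·∏(1−qᵢ) over the active causes.
P(telemetry dropout) = 0.061×0.94×0.87 + 0.7183×0.94×0.13 + 0.76525×0.06×0.87 + 0.929575×0.06×0.13 = 0.049886 + 0.087776 + 0.039946 + 0.007251 = 0.184859
Of this, 0.095027 comes from 0.087776 + 0.007251 (the attitude-control fault=true cases).
Hence the posterior is 0.095027/0.184859 ≈ 0.5141.

With the extra evidence:
For the numerator, keep only attitude-control fault=true terms: 0.929575·0.13 = 0.120845
Denominator P(telemetry dropout | ground-station outage): 0.76525·0.87 + 0.929575·0.13 = 0.786612
Posterior = 0.120845 / 0.786612 ≈ 0.1536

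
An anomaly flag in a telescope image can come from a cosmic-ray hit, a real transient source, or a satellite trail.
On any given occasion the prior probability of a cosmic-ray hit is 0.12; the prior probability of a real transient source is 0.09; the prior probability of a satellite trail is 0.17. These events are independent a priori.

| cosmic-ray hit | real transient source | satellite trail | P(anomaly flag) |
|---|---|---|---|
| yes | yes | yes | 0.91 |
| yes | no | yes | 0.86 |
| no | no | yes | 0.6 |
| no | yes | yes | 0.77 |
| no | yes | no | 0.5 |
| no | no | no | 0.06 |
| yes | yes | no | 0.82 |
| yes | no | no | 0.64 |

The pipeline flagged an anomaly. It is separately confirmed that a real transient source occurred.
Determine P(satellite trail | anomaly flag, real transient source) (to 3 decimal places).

By total probability over the 4 (cosmic-ray hit, satellite trail) configurations:
  P(anomaly flag | real transient source) = 0.5*0.88*0.83 + 0.77*0.88*0.17 + 0.82*0.12*0.83 + 0.91*0.12*0.17
        = 0.365200 + 0.115192 + 0.081672 + 0.018564 = 0.580628
Keeping only the satellite trail-present terms gives 0.133756, so
  P(satellite trail | anomaly flag, real transient source) = 0.133756 / 0.580628 ≈ 0.230

P(satellite trail | anomaly flag, real transient source) ≈ 0.230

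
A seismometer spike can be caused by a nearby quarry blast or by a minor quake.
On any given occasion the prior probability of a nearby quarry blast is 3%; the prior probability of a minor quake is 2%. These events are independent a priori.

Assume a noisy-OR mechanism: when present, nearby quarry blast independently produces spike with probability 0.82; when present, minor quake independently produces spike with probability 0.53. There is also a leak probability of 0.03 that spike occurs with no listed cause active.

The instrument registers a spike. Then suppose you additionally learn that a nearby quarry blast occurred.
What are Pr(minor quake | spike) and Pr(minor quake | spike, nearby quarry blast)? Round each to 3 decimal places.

Pr(minor quake | spike) ≈ 0.174; Pr(minor quake | spike, nearby quarry blast) ≈ 0.022

Under noisy-OR, P(spike | causes) = 1 − (1−0.03)·∏(1−qᵢ) over the active causes.
P(spike) = 0.03×0.97×0.98 + 0.5441×0.97×0.02 + 0.8254×0.03×0.98 + 0.917938×0.03×0.02 = 0.028518 + 0.010556 + 0.024267 + 0.000551 = 0.063892
The minor quake-present share is 0.010556 + 0.000551 = 0.011107.
Hence the posterior is 0.011107/0.063892 ≈ 0.174.

Now also conditioning on nearby quarry blast=true:
Weight on minor quake=true, given the evidence: 0.917938×0.02 = 0.018359
Normalizer over all consistent configurations: 0.8254×0.98 + 0.917938×0.02 = 0.827251
P(minor quake | spike, nearby quarry blast) = 0.018359/0.827251 ≈ 0.022
Conditioning on nearby quarry blast lowers the posterior on minor quake: the classic explaining-away effect in a common-effect structure.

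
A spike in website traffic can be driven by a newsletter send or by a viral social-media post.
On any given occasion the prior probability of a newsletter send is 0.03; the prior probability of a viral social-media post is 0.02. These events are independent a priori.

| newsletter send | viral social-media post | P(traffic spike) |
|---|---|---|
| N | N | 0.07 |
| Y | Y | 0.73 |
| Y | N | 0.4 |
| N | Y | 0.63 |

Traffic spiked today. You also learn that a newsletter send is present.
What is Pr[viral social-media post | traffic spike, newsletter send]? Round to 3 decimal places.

Pr[viral social-media post | traffic spike, newsletter send] ≈ 0.036

P(traffic spike | newsletter send) = 0.4×0.98 + 0.73×0.02 = 0.392000 + 0.014600 = 0.406600
Of this, 0.014600 comes from 0.73×0.02 (the viral social-media post=true cases).
So P(viral social-media post | traffic spike, newsletter send) = 0.014600/0.406600 ≈ 0.036.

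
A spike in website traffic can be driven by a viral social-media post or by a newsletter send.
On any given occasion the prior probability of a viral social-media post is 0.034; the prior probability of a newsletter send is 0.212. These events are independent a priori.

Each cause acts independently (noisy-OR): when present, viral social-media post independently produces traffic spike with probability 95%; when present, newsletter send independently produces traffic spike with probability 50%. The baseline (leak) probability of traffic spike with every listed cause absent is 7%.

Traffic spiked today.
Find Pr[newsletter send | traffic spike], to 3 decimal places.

Under noisy-OR, P(traffic spike | causes) = 1 − (1−0.07)·∏(1−qᵢ) over the active causes.
Sum P(traffic spike|·) weighted by the priors over the 4 (viral social-media post, newsletter send) configurations:
  P(traffic spike) = 0.07×0.966×0.788 + 0.535×0.966×0.212 + 0.9535×0.034×0.788 + 0.97675×0.034×0.212
        = 0.053285 + 0.109564 + 0.025546 + 0.007040 = 0.195435
Keeping only the newsletter send-present terms gives 0.116604, so
  P(newsletter send | traffic spike) = 0.116604 / 0.195435 ≈ 0.597

Pr[newsletter send | traffic spike] ≈ 0.597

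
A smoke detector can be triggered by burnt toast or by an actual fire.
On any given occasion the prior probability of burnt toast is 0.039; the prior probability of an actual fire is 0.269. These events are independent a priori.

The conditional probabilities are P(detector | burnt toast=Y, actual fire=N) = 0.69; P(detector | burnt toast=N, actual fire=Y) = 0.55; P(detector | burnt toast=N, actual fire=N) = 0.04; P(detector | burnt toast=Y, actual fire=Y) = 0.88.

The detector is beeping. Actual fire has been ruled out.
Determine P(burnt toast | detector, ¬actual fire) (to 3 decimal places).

P(burnt toast | detector, ¬actual fire) ≈ 0.412

By total probability over both values of burnt toast:
  P(detector | ¬actual fire) = 0.04·0.961 + 0.69·0.039
        = 0.038440 + 0.026910 = 0.065350
Keeping only the burnt toast-present terms gives 0.026910, so
  P(burnt toast | detector, ¬actual fire) = 0.026910 / 0.065350 ≈ 0.412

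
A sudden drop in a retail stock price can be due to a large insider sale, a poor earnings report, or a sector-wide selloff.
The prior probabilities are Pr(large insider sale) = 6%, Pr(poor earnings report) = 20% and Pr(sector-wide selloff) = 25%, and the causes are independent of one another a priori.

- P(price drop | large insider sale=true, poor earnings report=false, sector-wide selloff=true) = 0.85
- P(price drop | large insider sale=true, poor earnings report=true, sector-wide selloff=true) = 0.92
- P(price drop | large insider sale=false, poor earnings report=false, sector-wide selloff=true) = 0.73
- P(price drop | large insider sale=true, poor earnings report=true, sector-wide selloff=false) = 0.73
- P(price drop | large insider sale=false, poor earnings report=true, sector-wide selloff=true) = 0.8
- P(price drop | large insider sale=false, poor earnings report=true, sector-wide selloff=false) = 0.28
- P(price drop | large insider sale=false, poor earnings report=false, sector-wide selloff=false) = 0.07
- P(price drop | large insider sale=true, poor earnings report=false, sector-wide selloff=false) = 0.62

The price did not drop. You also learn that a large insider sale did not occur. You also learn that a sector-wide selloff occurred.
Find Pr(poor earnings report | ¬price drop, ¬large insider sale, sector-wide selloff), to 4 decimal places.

P(¬price drop | ¬large insider sale, sector-wide selloff) = 0.27*0.8 + 0.2*0.2 = 0.216000 + 0.040000 = 0.256000
Of this, 0.040000 comes from 0.2*0.2 (the poor earnings report=true cases).
So P(poor earnings report | ¬price drop, ¬large insider sale, sector-wide selloff) = 0.040000/0.256000 ≈ 0.1562.

Pr(poor earnings report | ¬price drop, ¬large insider sale, sector-wide selloff) ≈ 0.1562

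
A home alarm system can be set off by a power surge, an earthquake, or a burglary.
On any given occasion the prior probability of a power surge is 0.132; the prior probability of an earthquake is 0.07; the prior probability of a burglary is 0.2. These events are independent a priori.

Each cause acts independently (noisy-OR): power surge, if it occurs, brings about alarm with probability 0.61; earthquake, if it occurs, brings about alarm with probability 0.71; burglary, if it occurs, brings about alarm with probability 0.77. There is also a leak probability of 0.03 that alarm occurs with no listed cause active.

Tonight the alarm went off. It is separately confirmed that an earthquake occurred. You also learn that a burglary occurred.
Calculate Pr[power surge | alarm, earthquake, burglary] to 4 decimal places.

Pr[power surge | alarm, earthquake, burglary] ≈ 0.1368

Under noisy-OR, P(alarm | causes) = 1 − (1−0.03)·∏(1−qᵢ) over the active causes.
Enumerate both values of power surge and weight by the priors:
  P(alarm | earthquake, burglary) = 0.935301×0.868 + 0.974767×0.132
        = 0.811841 + 0.128669 = 0.940510
Keeping only the power surge-present terms gives 0.128669, so
  P(power surge | alarm, earthquake, burglary) = 0.128669 / 0.940510 ≈ 0.1368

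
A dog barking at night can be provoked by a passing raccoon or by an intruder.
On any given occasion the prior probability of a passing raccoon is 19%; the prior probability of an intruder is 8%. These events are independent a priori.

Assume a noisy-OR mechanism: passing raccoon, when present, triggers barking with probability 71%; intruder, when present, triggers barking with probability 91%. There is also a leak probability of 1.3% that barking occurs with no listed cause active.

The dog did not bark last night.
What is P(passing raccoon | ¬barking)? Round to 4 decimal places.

P(passing raccoon | ¬barking) ≈ 0.0637

Under noisy-OR, P(barking | causes) = 1 − (1−0.013)·∏(1−qᵢ) over the active causes.
Weight on passing raccoon=true, given the evidence: 0.050033 + 0.000392 = 0.050425
Denominator P(¬barking): 0.987*0.81*0.92 + 0.08883*0.81*0.08 + 0.28623*0.19*0.92 + 0.025761*0.19*0.08 = 0.791693
Posterior = 0.050425 / 0.791693 ≈ 0.0637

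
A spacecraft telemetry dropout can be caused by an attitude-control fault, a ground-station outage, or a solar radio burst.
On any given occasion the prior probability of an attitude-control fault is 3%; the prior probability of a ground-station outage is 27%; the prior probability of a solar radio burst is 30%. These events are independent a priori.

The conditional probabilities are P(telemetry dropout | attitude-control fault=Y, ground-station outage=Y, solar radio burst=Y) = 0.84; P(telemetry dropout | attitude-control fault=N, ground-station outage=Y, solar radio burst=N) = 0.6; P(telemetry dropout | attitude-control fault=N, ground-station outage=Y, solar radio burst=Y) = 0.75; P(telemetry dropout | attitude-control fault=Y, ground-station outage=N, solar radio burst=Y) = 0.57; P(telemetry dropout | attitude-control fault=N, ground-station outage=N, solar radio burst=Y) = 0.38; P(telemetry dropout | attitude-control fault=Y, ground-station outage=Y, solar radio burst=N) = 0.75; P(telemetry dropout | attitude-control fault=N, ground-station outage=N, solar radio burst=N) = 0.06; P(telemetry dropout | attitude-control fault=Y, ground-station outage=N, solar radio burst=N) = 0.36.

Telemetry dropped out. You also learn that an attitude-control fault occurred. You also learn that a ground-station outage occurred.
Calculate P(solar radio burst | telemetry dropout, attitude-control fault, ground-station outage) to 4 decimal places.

Sum P(telemetry dropout|·) weighted by the priors over both values of solar radio burst:
  P(telemetry dropout | attitude-control fault, ground-station outage) = 0.75×0.7 + 0.84×0.3
        = 0.525000 + 0.252000 = 0.777000
Configurations with solar radio burst contribute 0.252000, so
  P(solar radio burst | telemetry dropout, attitude-control fault, ground-station outage) = 0.252000 / 0.777000 ≈ 0.3243

P(solar radio burst | telemetry dropout, attitude-control fault, ground-station outage) ≈ 0.3243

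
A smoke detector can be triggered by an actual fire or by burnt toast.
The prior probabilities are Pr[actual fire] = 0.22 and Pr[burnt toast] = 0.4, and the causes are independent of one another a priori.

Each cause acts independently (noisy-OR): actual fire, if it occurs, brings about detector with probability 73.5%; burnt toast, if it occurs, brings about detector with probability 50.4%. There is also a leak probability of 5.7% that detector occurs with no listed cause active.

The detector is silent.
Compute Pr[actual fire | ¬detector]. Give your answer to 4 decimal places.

Under noisy-OR, P(detector | causes) = 1 − (1−0.057)·∏(1−qᵢ) over the active causes.
By total probability over the 4 (actual fire, burnt toast) configurations:
  P(¬detector) = 0.943*0.78*0.6 + 0.467728*0.78*0.4 + 0.249895*0.22*0.6 + 0.123948*0.22*0.4
        = 0.441324 + 0.145931 + 0.032986 + 0.010907 = 0.631148
The terms with actual fire present sum to 0.043893, so
  P(actual fire | ¬detector) = 0.043893 / 0.631148 ≈ 0.0695

Pr[actual fire | ¬detector] ≈ 0.0695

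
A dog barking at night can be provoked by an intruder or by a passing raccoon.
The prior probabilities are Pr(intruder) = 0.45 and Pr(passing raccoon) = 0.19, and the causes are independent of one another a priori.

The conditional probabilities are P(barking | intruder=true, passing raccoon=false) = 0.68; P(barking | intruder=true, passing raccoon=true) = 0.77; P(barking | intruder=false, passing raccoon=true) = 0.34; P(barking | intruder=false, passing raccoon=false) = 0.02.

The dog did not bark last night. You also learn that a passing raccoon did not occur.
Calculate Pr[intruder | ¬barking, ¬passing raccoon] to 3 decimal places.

Pr[intruder | ¬barking, ¬passing raccoon] ≈ 0.211

For the numerator, keep only intruder=true terms: 0.32·0.45 = 0.144000
The normalizing constant is 0.98·0.55 + 0.32·0.45 = 0.683000
Posterior = 0.144000 / 0.683000 ≈ 0.211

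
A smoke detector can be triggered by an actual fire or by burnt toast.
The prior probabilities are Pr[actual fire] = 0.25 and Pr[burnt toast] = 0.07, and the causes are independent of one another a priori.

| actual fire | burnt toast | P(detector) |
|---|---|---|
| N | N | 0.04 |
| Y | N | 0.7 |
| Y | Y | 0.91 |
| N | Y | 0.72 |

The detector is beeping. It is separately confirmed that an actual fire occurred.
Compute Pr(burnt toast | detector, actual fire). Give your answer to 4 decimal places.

For the numerator, keep only burnt toast=true terms: 0.91·0.07 = 0.063700
Normalizer over all consistent configurations: 0.7·0.93 + 0.91·0.07 = 0.714700
Posterior = 0.063700 / 0.714700 ≈ 0.0891

Pr(burnt toast | detector, actual fire) ≈ 0.0891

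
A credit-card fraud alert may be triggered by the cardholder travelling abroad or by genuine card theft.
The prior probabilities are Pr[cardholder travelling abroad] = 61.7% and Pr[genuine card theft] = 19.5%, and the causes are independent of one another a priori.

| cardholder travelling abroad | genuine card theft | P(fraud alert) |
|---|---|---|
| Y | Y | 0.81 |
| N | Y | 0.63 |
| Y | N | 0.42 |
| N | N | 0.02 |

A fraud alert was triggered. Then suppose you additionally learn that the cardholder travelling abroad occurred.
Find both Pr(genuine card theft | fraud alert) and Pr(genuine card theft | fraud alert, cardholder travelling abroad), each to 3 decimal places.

P(fraud alert) = 0.02·0.383·0.805 + 0.63·0.383·0.195 + 0.42·0.617·0.805 + 0.81·0.617·0.195 = 0.006166 + 0.047052 + 0.208608 + 0.097455 = 0.359281
Of this, 0.144507 comes from 0.047052 + 0.097455 (the genuine card theft=true cases).
So P(genuine card theft | fraud alert) = 0.144507/0.359281 ≈ 0.402.

With the extra evidence:
P(fraud alert | cardholder travelling abroad) = 0.42·0.805 + 0.81·0.195 = 0.338100 + 0.157950 = 0.496050
Restricting to configurations with genuine card theft present: 0.81·0.195 = 0.157950.
So P(genuine card theft | fraud alert, cardholder travelling abroad) = 0.157950/0.496050 ≈ 0.318.
Conditioning on cardholder travelling abroad lowers the posterior on genuine card theft: the classic explaining-away effect in a common-effect structure.

Pr(genuine card theft | fraud alert) ≈ 0.402; Pr(genuine card theft | fraud alert, cardholder travelling abroad) ≈ 0.318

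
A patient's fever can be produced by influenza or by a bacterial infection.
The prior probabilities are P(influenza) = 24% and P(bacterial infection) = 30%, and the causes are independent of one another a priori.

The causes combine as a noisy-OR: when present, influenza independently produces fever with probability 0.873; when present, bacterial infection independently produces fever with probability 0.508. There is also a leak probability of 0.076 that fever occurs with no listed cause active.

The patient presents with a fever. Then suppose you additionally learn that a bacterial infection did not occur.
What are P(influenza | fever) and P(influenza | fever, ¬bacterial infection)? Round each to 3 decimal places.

P(influenza | fever) ≈ 0.567; P(influenza | fever, ¬bacterial infection) ≈ 0.786

Under noisy-OR, P(fever | causes) = 1 − (1−0.076)·∏(1−qᵢ) over the active causes.
Weight on influenza=true, given the evidence: 0.148286 + 0.067843 = 0.216129
The normalizing constant is 0.076*0.76*0.7 + 0.545392*0.76*0.3 + 0.882652*0.24*0.7 + 0.942265*0.24*0.3 = 0.380910
Posterior = 0.216129 / 0.380910 ≈ 0.567

Now also conditioning on bacterial infection≠true:
Weight on influenza=true, given the evidence: 0.882652*0.24 = 0.211836
Denominator P(fever | ¬bacterial infection): 0.076*0.76 + 0.882652*0.24 = 0.269596
P(influenza | fever, ¬bacterial infection) = 0.211836/0.269596 ≈ 0.786
Ruling out bacterial infection raises the posterior on influenza — the flip side of explaining away.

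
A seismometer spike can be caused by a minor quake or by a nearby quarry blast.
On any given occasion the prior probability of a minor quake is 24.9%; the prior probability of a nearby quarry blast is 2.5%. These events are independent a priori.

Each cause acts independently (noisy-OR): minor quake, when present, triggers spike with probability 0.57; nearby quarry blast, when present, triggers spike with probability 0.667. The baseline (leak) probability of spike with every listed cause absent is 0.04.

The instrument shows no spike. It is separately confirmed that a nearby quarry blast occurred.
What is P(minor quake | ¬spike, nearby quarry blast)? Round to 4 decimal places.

P(minor quake | ¬spike, nearby quarry blast) ≈ 0.1248

Under noisy-OR, P(spike | causes) = 1 − (1−0.04)·∏(1−qᵢ) over the active causes.
Numerator (weight on configurations with minor quake): 0.137462*0.249 = 0.034228
Denominator P(¬spike | nearby quarry blast): 0.31968*0.751 + 0.137462*0.249 = 0.274308
Posterior = 0.034228 / 0.274308 ≈ 0.1248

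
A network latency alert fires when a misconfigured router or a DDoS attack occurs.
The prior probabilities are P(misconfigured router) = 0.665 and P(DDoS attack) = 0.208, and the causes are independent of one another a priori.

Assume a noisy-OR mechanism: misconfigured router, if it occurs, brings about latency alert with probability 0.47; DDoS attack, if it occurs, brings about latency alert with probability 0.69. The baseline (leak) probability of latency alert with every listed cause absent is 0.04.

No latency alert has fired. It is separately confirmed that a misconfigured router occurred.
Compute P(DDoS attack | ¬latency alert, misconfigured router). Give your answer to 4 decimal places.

Under noisy-OR, P(latency alert | causes) = 1 − (1−0.04)·∏(1−qᵢ) over the active causes.
By total probability over both values of DDoS attack:
  P(¬latency alert | misconfigured router) = 0.5088·0.792 + 0.157728·0.208
        = 0.402970 + 0.032807 = 0.435777
Configurations with DDoS attack contribute 0.032807, so
  P(DDoS attack | ¬latency alert, misconfigured router) = 0.032807 / 0.435777 ≈ 0.0753

P(DDoS attack | ¬latency alert, misconfigured router) ≈ 0.0753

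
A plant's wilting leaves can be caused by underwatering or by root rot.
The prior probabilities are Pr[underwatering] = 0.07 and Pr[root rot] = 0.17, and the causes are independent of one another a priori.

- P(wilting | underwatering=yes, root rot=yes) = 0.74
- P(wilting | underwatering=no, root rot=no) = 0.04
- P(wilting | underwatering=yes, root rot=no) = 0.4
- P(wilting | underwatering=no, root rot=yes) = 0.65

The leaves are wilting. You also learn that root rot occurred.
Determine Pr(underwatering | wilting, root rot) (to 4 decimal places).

P(wilting | root rot) = 0.65*0.93 + 0.74*0.07 = 0.604500 + 0.051800 = 0.656300
Restricting to configurations with underwatering present: 0.74*0.07 = 0.051800.
P(underwatering | wilting, root rot) = 0.051800 / 0.656300 ≈ 0.0789

Pr(underwatering | wilting, root rot) ≈ 0.0789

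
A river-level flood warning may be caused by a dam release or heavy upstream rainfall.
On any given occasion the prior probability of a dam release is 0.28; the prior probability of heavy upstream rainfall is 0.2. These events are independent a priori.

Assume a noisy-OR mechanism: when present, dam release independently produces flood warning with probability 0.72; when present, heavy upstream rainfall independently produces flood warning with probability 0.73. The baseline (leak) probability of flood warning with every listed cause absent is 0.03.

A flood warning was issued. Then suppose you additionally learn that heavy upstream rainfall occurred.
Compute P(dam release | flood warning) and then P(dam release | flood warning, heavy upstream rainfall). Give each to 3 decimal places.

P(dam release | flood warning) ≈ 0.635; P(dam release | flood warning, heavy upstream rainfall) ≈ 0.328

Under noisy-OR, P(flood warning | causes) = 1 − (1−0.03)·∏(1−qᵢ) over the active causes.
By total probability over the 4 (dam release, heavy upstream rainfall) configurations:
  P(flood warning) = 0.03×0.72×0.8 + 0.7381×0.72×0.2 + 0.7284×0.28×0.8 + 0.926668×0.28×0.2
        = 0.017280 + 0.106286 + 0.163162 + 0.051893 = 0.338621
The terms with dam release present sum to 0.215055, so
  P(dam release | flood warning) = 0.215055 / 0.338621 ≈ 0.635

Now also conditioning on heavy upstream rainfall=true:
Enumerate both values of dam release and weight by the priors:
  P(flood warning | heavy upstream rainfall) = 0.7381*0.72 + 0.926668*0.28
        = 0.531432 + 0.259467 = 0.790899
The terms with dam release present sum to 0.259467, so
  P(dam release | flood warning, heavy upstream rainfall) = 0.259467 / 0.790899 ≈ 0.328
Conditioning on heavy upstream rainfall lowers the posterior on dam release: the classic explaining-away effect in a common-effect structure.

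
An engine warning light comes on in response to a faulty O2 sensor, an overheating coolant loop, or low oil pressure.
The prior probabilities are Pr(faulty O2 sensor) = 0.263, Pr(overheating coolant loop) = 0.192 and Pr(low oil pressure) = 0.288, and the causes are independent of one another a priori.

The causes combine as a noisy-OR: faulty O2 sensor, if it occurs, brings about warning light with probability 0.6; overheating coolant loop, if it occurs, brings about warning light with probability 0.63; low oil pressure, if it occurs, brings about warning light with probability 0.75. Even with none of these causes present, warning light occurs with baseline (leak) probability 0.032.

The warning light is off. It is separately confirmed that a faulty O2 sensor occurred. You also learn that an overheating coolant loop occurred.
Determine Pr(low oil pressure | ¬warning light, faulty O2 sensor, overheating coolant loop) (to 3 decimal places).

Pr(low oil pressure | ¬warning light, faulty O2 sensor, overheating coolant loop) ≈ 0.092

Under noisy-OR, P(warning light | causes) = 1 − (1−0.032)·∏(1−qᵢ) over the active causes.
By total probability over both values of low oil pressure:
  P(¬warning light | faulty O2 sensor, overheating coolant loop) = 0.143264×0.712 + 0.035816×0.288
        = 0.102004 + 0.010315 = 0.112319
Configurations with low oil pressure contribute 0.010315, so
  P(low oil pressure | ¬warning light, faulty O2 sensor, overheating coolant loop) = 0.010315 / 0.112319 ≈ 0.092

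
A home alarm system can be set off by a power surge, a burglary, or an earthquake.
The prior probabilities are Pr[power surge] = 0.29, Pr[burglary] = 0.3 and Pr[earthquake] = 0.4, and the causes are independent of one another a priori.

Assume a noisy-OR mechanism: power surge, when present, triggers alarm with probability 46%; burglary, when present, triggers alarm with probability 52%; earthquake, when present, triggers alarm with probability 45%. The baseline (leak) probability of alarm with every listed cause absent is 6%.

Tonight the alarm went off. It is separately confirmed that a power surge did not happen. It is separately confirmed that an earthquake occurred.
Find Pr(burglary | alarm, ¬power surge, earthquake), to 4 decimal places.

Pr(burglary | alarm, ¬power surge, earthquake) ≈ 0.4002

Under noisy-OR, P(alarm | causes) = 1 − (1−0.06)·∏(1−qᵢ) over the active causes.
Sum P(alarm|·) weighted by the priors over both values of burglary:
  P(alarm | ¬power surge, earthquake) = 0.483·0.7 + 0.75184·0.3
        = 0.338100 + 0.225552 = 0.563652
Configurations with burglary contribute 0.225552, so
  P(burglary | alarm, ¬power surge, earthquake) = 0.225552 / 0.563652 ≈ 0.4002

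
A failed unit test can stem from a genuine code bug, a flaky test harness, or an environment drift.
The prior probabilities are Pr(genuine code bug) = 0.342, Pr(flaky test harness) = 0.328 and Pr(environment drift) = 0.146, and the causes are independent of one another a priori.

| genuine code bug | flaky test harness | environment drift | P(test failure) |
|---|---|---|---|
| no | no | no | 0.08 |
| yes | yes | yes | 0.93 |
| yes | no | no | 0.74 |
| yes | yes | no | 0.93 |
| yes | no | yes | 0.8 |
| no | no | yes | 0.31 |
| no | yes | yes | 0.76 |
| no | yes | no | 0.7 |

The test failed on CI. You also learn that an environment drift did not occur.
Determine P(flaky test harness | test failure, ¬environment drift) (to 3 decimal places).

P(flaky test harness | test failure, ¬environment drift) ≈ 0.554

P(test failure | ¬environment drift) = 0.08×0.658×0.672 + 0.7×0.658×0.328 + 0.74×0.342×0.672 + 0.93×0.342×0.328 = 0.035374 + 0.151077 + 0.170070 + 0.104324 = 0.460845
Of this, 0.255401 comes from 0.151077 + 0.104324 (the flaky test harness=true cases).
Hence the posterior is 0.255401/0.460845 ≈ 0.554.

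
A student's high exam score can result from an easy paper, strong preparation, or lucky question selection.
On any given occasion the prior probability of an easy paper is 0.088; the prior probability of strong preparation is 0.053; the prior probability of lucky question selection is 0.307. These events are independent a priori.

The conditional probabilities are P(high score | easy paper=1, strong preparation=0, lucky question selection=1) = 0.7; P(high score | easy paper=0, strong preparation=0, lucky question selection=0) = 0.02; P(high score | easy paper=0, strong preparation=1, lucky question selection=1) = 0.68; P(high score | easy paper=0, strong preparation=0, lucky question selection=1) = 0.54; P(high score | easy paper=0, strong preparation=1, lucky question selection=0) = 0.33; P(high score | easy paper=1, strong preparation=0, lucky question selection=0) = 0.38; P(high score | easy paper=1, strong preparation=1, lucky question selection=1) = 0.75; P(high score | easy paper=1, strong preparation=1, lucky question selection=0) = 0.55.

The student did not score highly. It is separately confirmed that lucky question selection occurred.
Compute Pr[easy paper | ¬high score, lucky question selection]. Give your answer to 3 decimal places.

Pr[easy paper | ¬high score, lucky question selection] ≈ 0.060

By total probability over the 4 (easy paper, strong preparation) configurations:
  P(¬high score | lucky question selection) = 0.46×0.912×0.947 + 0.32×0.912×0.053 + 0.3×0.088×0.947 + 0.25×0.088×0.053
        = 0.397285 + 0.015468 + 0.025001 + 0.001166 = 0.438920
Keeping only the easy paper-present terms gives 0.026167, so
  P(easy paper | ¬high score, lucky question selection) = 0.026167 / 0.438920 ≈ 0.060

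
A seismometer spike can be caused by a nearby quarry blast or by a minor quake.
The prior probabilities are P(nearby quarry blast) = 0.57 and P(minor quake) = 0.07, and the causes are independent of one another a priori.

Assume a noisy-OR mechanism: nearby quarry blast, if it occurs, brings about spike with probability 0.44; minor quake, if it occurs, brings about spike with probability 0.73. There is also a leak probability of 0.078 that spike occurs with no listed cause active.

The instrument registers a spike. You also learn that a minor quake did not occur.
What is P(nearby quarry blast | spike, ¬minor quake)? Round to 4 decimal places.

P(nearby quarry blast | spike, ¬minor quake) ≈ 0.8915

Under noisy-OR, P(spike | causes) = 1 − (1−0.078)·∏(1−qᵢ) over the active causes.
P(spike | ¬minor quake) = 0.078*0.43 + 0.48368*0.57 = 0.033540 + 0.275698 = 0.309238
Of this, 0.275698 comes from 0.48368*0.57 (the nearby quarry blast=true cases).
So P(nearby quarry blast | spike, ¬minor quake) = 0.275698/0.309238 ≈ 0.8915.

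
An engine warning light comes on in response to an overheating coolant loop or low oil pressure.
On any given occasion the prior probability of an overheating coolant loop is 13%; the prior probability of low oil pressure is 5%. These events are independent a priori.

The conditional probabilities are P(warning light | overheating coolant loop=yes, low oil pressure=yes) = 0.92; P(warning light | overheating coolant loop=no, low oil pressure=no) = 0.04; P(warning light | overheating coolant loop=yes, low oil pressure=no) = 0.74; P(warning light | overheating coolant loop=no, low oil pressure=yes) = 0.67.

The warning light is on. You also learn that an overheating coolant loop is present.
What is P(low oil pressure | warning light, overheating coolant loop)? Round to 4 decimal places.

P(low oil pressure | warning light, overheating coolant loop) ≈ 0.0614

Numerator (weight on configurations with low oil pressure): 0.92×0.05 = 0.046000
Denominator P(warning light | overheating coolant loop): 0.74×0.95 + 0.92×0.05 = 0.749000
Posterior = 0.046000 / 0.749000 ≈ 0.0614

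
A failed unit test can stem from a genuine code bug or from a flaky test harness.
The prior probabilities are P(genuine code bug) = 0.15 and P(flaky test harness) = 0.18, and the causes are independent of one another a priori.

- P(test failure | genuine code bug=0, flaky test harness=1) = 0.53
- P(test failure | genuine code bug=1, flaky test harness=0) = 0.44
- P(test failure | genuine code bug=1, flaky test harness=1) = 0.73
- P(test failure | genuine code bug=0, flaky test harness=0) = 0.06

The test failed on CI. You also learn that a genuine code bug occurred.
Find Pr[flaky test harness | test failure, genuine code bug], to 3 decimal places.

Pr[flaky test harness | test failure, genuine code bug] ≈ 0.267

P(test failure | genuine code bug) = 0.44×0.82 + 0.73×0.18 = 0.360800 + 0.131400 = 0.492200
Of this, 0.131400 comes from 0.73×0.18 (the flaky test harness=true cases).
So P(flaky test harness | test failure, genuine code bug) = 0.131400/0.492200 ≈ 0.267.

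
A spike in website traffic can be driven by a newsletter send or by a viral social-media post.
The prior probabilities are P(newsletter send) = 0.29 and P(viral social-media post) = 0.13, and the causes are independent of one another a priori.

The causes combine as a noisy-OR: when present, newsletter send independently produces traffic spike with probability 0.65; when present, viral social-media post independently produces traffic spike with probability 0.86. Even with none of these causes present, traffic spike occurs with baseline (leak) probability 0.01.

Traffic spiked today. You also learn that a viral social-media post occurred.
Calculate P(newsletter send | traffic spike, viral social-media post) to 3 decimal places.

P(newsletter send | traffic spike, viral social-media post) ≈ 0.311

Under noisy-OR, P(traffic spike | causes) = 1 − (1−0.01)·∏(1−qᵢ) over the active causes.
P(traffic spike | viral social-media post) = 0.8614·0.71 + 0.95149·0.29 = 0.611594 + 0.275932 = 0.887526
The newsletter send-present share is 0.95149·0.29 = 0.275932.
P(newsletter send | traffic spike, viral social-media post) = 0.275932 / 0.887526 ≈ 0.311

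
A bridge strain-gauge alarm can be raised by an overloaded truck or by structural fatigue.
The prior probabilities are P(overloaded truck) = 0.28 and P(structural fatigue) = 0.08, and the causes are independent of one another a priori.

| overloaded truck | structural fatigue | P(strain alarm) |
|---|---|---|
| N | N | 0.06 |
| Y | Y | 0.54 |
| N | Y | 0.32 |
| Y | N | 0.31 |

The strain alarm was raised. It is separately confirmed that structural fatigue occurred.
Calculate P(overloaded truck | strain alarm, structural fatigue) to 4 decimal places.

P(overloaded truck | strain alarm, structural fatigue) ≈ 0.3962

P(strain alarm | structural fatigue) = 0.32·0.72 + 0.54·0.28 = 0.230400 + 0.151200 = 0.381600
Restricting to configurations with overloaded truck present: 0.54·0.28 = 0.151200.
So P(overloaded truck | strain alarm, structural fatigue) = 0.151200/0.381600 ≈ 0.3962.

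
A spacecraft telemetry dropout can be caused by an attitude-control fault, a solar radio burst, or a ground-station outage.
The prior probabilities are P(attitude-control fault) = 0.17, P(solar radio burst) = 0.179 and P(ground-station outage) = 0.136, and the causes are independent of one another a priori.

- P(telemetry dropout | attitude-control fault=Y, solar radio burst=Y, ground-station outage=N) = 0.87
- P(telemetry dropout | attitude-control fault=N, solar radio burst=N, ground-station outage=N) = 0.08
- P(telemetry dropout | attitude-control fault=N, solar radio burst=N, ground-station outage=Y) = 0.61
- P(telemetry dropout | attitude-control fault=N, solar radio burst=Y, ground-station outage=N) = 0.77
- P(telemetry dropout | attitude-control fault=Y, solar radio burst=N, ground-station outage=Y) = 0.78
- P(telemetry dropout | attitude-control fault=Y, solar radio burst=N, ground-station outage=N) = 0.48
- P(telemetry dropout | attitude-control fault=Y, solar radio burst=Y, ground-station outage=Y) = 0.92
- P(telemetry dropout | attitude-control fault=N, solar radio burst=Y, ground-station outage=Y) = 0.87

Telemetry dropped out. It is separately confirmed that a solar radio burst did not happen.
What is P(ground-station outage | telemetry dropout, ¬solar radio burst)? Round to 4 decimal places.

Numerator (weight on configurations with ground-station outage): 0.068857 + 0.018034 = 0.086891
Denominator P(telemetry dropout | ¬solar radio burst): 0.08*0.83*0.864 + 0.61*0.83*0.136 + 0.48*0.17*0.864 + 0.78*0.17*0.136 = 0.214763
Posterior = 0.086891 / 0.214763 ≈ 0.4046

P(ground-station outage | telemetry dropout, ¬solar radio burst) ≈ 0.4046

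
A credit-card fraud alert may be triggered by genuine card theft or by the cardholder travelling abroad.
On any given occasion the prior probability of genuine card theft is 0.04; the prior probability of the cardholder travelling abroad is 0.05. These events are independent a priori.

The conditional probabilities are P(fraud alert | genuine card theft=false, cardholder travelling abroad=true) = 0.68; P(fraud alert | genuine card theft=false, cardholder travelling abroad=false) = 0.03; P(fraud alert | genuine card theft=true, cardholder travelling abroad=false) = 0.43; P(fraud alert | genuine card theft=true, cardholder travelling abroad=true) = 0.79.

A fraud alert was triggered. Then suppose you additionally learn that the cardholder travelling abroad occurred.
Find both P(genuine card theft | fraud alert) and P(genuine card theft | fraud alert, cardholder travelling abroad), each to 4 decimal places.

P(genuine card theft | fraud alert) ≈ 0.2300; P(genuine card theft | fraud alert, cardholder travelling abroad) ≈ 0.0462

P(fraud alert) = 0.03×0.96×0.95 + 0.68×0.96×0.05 + 0.43×0.04×0.95 + 0.79×0.04×0.05 = 0.027360 + 0.032640 + 0.016340 + 0.001580 = 0.077920
The genuine card theft-present share is 0.016340 + 0.001580 = 0.017920.
P(genuine card theft | fraud alert) = 0.017920 / 0.077920 ≈ 0.2300

Now condition on the additional information:
Sum P(fraud alert|·) weighted by the priors over both values of genuine card theft:
  P(fraud alert | cardholder travelling abroad) = 0.68·0.96 + 0.79·0.04
        = 0.652800 + 0.031600 = 0.684400
Configurations with genuine card theft contribute 0.031600, so
  P(genuine card theft | fraud alert, cardholder travelling abroad) = 0.031600 / 0.684400 ≈ 0.0462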